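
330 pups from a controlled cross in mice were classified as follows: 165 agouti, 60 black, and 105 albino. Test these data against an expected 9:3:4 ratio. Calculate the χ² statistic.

8.485

Expected counts for N = 330 under a 9:3:4 ratio (total parts = 16):
  agouti: 330 × 9/16 = 185.625
  black: 330 × 3/16 = 61.875
  albino: 330 × 4/16 = 82.5
χ² = Σ (O − E)² / E
  agouti: (165 − 185.625)² / 185.625 = 2.2917
  black: (60 − 61.875)² / 61.875 = 0.0568
  albino: (105 − 82.5)² / 82.5 = 6.1364
χ² = 2.2917 + 0.0568 + 6.1364 = 8.4849 ≈ 8.485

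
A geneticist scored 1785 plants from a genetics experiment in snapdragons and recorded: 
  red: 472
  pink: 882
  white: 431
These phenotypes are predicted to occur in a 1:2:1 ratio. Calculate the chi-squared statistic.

2.131

Total ratio parts = 4. Expected numbers out of 1785:
  red: 1785 × 1/4 = 446.25
  pink: 1785 × 2/4 = 892.5
  white: 1785 × 1/4 = 446.25
χ² = Σ (O − E)² / E
  red: (472 − 446.25)² / 446.25 = 1.4859
  pink: (882 − 892.5)² / 892.5 = 0.1235
  white: (431 − 446.25)² / 446.25 = 0.5211
χ² = 1.4859 + 0.1235 + 0.5211 = 2.1305 ≈ 2.131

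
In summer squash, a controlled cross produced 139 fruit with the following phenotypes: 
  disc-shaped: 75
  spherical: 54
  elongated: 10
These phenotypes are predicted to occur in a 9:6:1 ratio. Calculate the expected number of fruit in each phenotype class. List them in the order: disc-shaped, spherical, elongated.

78.1875, 52.125, 8.6875

Under the 9:6:1 hypothesis (Σ ratio = 16, N = 139):
  disc-shaped: 139 × 9/16 = 78.1875
  spherical: 139 × 6/16 = 52.125
  elongated: 139 × 1/16 = 8.6875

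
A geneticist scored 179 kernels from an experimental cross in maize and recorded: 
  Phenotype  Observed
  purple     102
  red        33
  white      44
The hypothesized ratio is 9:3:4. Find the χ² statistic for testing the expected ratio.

Total ratio parts = 16. Expected numbers out of 179:
  purple: 179 × 9/16 = 100.6875
  red: 179 × 3/16 = 33.5625
  white: 179 × 4/16 = 44.75
χ² = Σ (O − E)² / E
  purple: (102 − 100.6875)² / 100.6875 = 0.0171
  red: (33 − 33.5625)² / 33.5625 = 0.0094
  white: (44 − 44.75)² / 44.75 = 0.0126
χ² = 0.0171 + 0.0094 + 0.0126 = 0.0391 ≈ 0.039

0.039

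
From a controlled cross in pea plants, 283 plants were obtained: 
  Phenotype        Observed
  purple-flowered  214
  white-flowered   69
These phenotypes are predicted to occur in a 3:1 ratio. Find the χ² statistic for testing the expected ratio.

0.058

The 3:1 ratio has 4 parts, so with N = 283 the expected counts are:
  purple-flowered: 283 × 3/4 = 212.25
  white-flowered: 283 × 1/4 = 70.75
χ² = Σ (O − E)² / E
  purple-flowered: (214 − 212.25)² / 212.25 = 0.0144
  white-flowered: (69 − 70.75)² / 70.75 = 0.0433
χ² = 0.0144 + 0.0433 = 0.0577 ≈ 0.058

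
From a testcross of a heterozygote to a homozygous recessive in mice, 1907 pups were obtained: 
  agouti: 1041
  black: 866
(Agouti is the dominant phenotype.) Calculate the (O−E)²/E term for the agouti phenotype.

8.030

A testcross of a heterozygote (Aa × aa) gives a 1:1 phenotypic ratio.
Total ratio parts = 2. Expected numbers out of 1907:
  agouti: 1907 × 1/2 = 953.5
  black: 1907 × 1/2 = 953.5
Contribution of agouti: (1041 − 953.5)² / 953.5 = 8.0296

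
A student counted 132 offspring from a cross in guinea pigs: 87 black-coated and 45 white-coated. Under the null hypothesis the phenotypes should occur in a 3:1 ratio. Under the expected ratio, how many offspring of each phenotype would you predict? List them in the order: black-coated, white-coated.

Total ratio parts = 4. Expected numbers out of 132:
  black-coated: 132 × 3/4 = 99
  white-coated: 132 × 1/4 = 33

99, 33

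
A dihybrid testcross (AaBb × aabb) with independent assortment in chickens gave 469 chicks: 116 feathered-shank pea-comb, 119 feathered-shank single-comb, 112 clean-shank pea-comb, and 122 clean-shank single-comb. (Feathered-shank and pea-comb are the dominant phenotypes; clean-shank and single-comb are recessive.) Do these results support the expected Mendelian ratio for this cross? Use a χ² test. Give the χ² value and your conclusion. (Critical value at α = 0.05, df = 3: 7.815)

A dihybrid testcross with independent assortment gives a 1:1:1:1 ratio.
Expected counts for N = 469 under a 1:1:1:1 ratio (total parts = 4):
  feathered-shank pea-comb: 469 × 1/4 = 117.25
  feathered-shank single-comb: 469 × 1/4 = 117.25
  clean-shank pea-comb: 469 × 1/4 = 117.25
  clean-shank single-comb: 469 × 1/4 = 117.25
χ² = Σ (O − E)² / E
  feathered-shank pea-comb: (116 − 117.25)² / 117.25 = 0.0133
  feathered-shank single-comb: (119 − 117.25)² / 117.25 = 0.0261
  clean-shank pea-comb: (112 − 117.25)² / 117.25 = 0.2351
  clean-shank single-comb: (122 − 117.25)² / 117.25 = 0.1924
χ² = 0.0133 + 0.0261 + 0.2351 + 0.1924 = 0.4669 ≈ 0.467
Degrees of freedom = 4 − 1 = 3; critical value at α = 0.05 is 7.815.
Since 0.467 < 7.815, we fail to reject the null hypothesis — the data are consistent with the 1:1:1:1 ratio.

0.467; consistent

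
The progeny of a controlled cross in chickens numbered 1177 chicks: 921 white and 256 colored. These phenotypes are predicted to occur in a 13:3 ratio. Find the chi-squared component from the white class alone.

Total ratio parts = 16. Expected numbers out of 1177:
  white: 1177 × 13/16 = 956.3125
  colored: 1177 × 3/16 = 220.6875
Contribution of white: (921 − 956.3125)² / 956.3125 = 1.3039

1.304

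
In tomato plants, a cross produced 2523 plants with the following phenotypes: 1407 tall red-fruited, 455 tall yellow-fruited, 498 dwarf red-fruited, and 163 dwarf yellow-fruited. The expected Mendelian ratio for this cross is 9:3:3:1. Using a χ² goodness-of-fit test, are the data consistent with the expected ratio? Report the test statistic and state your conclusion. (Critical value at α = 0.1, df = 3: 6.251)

2.288; consistent

Expected counts for N = 2523 under a 9:3:3:1 ratio (total parts = 16):
  tall red-fruited: 2523 × 9/16 = 1419.1875
  tall yellow-fruited: 2523 × 3/16 = 473.0625
  dwarf red-fruited: 2523 × 3/16 = 473.0625
  dwarf yellow-fruited: 2523 × 1/16 = 157.6875
χ² = Σ (O − E)² / E
  tall red-fruited: (1407 − 1419.1875)² / 1419.1875 = 0.1047
  tall yellow-fruited: (455 − 473.0625)² / 473.0625 = 0.6897
  dwarf red-fruited: (498 − 473.0625)² / 473.0625 = 1.3146
  dwarf yellow-fruited: (163 − 157.6875)² / 157.6875 = 0.1790
χ² = 0.1047 + 0.6897 + 1.3146 + 0.1790 = 2.288
Degrees of freedom = 4 − 1 = 3; critical value at α = 0.1 is 6.251.
Since 2.288 < 6.251, we fail to reject the null hypothesis — the data are consistent with the 9:3:3:1 ratio.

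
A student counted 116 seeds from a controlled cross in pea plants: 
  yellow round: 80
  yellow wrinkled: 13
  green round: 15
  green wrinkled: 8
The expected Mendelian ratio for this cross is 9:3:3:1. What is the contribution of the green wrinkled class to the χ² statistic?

Under the 9:3:3:1 hypothesis (Σ ratio = 16, N = 116):
  yellow round: 116 × 9/16 = 65.25
  yellow wrinkled: 116 × 3/16 = 21.75
  green round: 116 × 3/16 = 21.75
  green wrinkled: 116 × 1/16 = 7.25
Contribution of green wrinkled: (8 − 7.25)² / 7.25 = 0.0776

0.078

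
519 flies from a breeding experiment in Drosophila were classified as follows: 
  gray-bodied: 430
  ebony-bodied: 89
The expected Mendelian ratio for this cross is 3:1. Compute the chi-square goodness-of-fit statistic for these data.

Under the 3:1 hypothesis (Σ ratio = 4, N = 519):
  gray-bodied: 519 × 3/4 = 389.25
  ebony-bodied: 519 × 1/4 = 129.75
χ² = Σ (O − E)² / E
  gray-bodied: (430 − 389.25)² / 389.25 = 4.2661
  ebony-bodied: (89 − 129.75)² / 129.75 = 12.7982
χ² = 4.2661 + 12.7982 = 17.0643 ≈ 17.064

17.064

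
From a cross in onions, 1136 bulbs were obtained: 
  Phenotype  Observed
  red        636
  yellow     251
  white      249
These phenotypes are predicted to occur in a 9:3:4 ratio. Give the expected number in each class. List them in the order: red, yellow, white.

639, 213, 284

The 9:3:4 ratio has 16 parts, so with N = 1136 the expected counts are:
  red: 1136 × 9/16 = 639
  yellow: 1136 × 3/16 = 213
  white: 1136 × 4/16 = 284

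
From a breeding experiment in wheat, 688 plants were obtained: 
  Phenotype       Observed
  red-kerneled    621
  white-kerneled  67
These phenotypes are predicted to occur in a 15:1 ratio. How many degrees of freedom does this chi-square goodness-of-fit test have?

1

A goodness-of-fit test with 2 phenotype classes has df = 2 − 1 = 1.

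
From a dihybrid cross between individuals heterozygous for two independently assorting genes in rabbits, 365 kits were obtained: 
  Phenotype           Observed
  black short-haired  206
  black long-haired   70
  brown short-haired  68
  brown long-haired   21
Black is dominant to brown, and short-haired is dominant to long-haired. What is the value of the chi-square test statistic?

A dihybrid F₂ with independent assortment and complete dominance at both loci gives a 9:3:3:1 phenotypic ratio.
Total ratio parts = 16. Expected numbers out of 365:
  black short-haired: 365 × 9/16 = 205.3125
  black long-haired: 365 × 3/16 = 68.4375
  brown short-haired: 365 × 3/16 = 68.4375
  brown long-haired: 365 × 1/16 = 22.8125
χ² = Σ (O − E)² / E
  black short-haired: (206 − 205.3125)² / 205.3125 = 0.0023
  black long-haired: (70 − 68.4375)² / 68.4375 = 0.0357
  brown short-haired: (68 − 68.4375)² / 68.4375 = 0.0028
  brown long-haired: (21 − 22.8125)² / 22.8125 = 0.1440
χ² = 0.0023 + 0.0357 + 0.0028 + 0.1440 = 0.1848 ≈ 0.185

0.185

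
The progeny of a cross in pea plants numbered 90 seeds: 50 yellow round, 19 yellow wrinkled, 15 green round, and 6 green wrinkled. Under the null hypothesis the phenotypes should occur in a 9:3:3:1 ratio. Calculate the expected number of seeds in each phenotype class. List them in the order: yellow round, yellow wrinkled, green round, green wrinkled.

50.625, 16.875, 16.875, 5.625

The 9:3:3:1 ratio has 16 parts, so with N = 90 the expected counts are:
  yellow round: 90 × 9/16 = 50.625
  yellow wrinkled: 90 × 3/16 = 16.875
  green round: 90 × 3/16 = 16.875
  green wrinkled: 90 × 1/16 = 5.625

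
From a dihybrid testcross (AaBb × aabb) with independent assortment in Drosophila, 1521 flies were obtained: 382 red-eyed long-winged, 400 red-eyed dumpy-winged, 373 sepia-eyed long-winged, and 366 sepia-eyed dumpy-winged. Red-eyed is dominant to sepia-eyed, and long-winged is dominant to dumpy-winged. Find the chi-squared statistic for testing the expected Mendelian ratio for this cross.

A dihybrid testcross with independent assortment gives a 1:1:1:1 ratio.
Under the 1:1:1:1 hypothesis (Σ ratio = 4, N = 1521):
  red-eyed long-winged: 1521 × 1/4 = 380.25
  red-eyed dumpy-winged: 1521 × 1/4 = 380.25
  sepia-eyed long-winged: 1521 × 1/4 = 380.25
  sepia-eyed dumpy-winged: 1521 × 1/4 = 380.25
χ² = Σ (O − E)² / E
  red-eyed long-winged: (382 − 380.25)² / 380.25 = 0.0081
  red-eyed dumpy-winged: (400 − 380.25)² / 380.25 = 1.0258
  sepia-eyed long-winged: (373 − 380.25)² / 380.25 = 0.1382
  sepia-eyed dumpy-winged: (366 − 380.25)² / 380.25 = 0.5340
χ² = 0.0081 + 1.0258 + 0.1382 + 0.5340 = 1.7061 ≈ 1.706

1.706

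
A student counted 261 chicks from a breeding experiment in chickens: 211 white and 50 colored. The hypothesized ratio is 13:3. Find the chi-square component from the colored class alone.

0.023

Expected counts for N = 261 under a 13:3 ratio (total parts = 16):
  white: 261 × 13/16 = 212.0625
  colored: 261 × 3/16 = 48.9375
Contribution of colored: (50 − 48.9375)² / 48.9375 = 0.0231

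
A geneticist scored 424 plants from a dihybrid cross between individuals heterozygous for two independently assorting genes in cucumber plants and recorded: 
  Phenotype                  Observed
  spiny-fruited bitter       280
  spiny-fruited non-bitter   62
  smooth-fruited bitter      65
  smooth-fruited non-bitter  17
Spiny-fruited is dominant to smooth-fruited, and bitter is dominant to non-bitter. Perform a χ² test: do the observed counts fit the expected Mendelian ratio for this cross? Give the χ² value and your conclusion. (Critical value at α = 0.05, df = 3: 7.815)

17.124; not consistent

A dihybrid F₂ with independent assortment and complete dominance at both loci gives a 9:3:3:1 phenotypic ratio.
Expected counts for N = 424 under a 9:3:3:1 ratio (total parts = 16):
  spiny-fruited bitter: 424 × 9/16 = 238.5
  spiny-fruited non-bitter: 424 × 3/16 = 79.5
  smooth-fruited bitter: 424 × 3/16 = 79.5
  smooth-fruited non-bitter: 424 × 1/16 = 26.5
χ² = Σ (O − E)² / E
  spiny-fruited bitter: (280 − 238.5)² / 238.5 = 7.2212
  spiny-fruited non-bitter: (62 − 79.5)² / 79.5 = 3.8522
  smooth-fruited bitter: (65 − 79.5)² / 79.5 = 2.6447
  smooth-fruited non-bitter: (17 − 26.5)² / 26.5 = 3.4057
χ² = 7.2212 + 3.8522 + 2.6447 + 3.4057 = 17.1238 ≈ 17.124
Degrees of freedom = 4 − 1 = 3; critical value at α = 0.05 is 7.815.
Since 17.124 > 7.815, we reject the null hypothesis — the data do not fit the 9:3:3:1 ratio.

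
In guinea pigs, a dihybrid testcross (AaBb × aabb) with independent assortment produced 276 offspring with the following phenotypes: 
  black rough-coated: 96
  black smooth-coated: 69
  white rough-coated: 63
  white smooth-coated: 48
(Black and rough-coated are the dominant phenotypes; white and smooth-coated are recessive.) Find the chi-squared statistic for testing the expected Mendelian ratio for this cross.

A dihybrid testcross with independent assortment gives a 1:1:1:1 ratio.
Expected counts for N = 276 under a 1:1:1:1 ratio (total parts = 4):
  black rough-coated: 276 × 1/4 = 69
  black smooth-coated: 276 × 1/4 = 69
  white rough-coated: 276 × 1/4 = 69
  white smooth-coated: 276 × 1/4 = 69
χ² = Σ (O − E)² / E
  black rough-coated: (96 − 69)² / 69 = 10.5652
  black smooth-coated: (69 − 69)² / 69 = 0.0000
  white rough-coated: (63 − 69)² / 69 = 0.5217
  white smooth-coated: (48 − 69)² / 69 = 6.3913
χ² = 10.5652 + 0.0000 + 0.5217 + 6.3913 = 17.4782 ≈ 17.478

17.478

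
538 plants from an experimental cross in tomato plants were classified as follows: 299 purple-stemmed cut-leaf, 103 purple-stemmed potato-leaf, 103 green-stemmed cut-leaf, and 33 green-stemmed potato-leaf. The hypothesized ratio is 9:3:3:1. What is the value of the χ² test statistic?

0.145

Expected counts for N = 538 under a 9:3:3:1 ratio (total parts = 16):
  purple-stemmed cut-leaf: 538 × 9/16 = 302.625
  purple-stemmed potato-leaf: 538 × 3/16 = 100.875
  green-stemmed cut-leaf: 538 × 3/16 = 100.875
  green-stemmed potato-leaf: 538 × 1/16 = 33.625
χ² = Σ (O − E)² / E
  purple-stemmed cut-leaf: (299 − 302.625)² / 302.625 = 0.0434
  purple-stemmed potato-leaf: (103 − 100.875)² / 100.875 = 0.0448
  green-stemmed cut-leaf: (103 − 100.875)² / 100.875 = 0.0448
  green-stemmed potato-leaf: (33 − 33.625)² / 33.625 = 0.0116
χ² = 0.0434 + 0.0448 + 0.0448 + 0.0116 = 0.1446 ≈ 0.145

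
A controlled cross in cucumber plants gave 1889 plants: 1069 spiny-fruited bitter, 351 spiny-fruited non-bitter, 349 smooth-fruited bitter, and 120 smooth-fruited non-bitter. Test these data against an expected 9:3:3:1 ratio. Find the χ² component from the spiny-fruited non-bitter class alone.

0.029

Total ratio parts = 16. Expected numbers out of 1889:
  spiny-fruited bitter: 1889 × 9/16 = 1062.5625
  spiny-fruited non-bitter: 1889 × 3/16 = 354.1875
  smooth-fruited bitter: 1889 × 3/16 = 354.1875
  smooth-fruited non-bitter: 1889 × 1/16 = 118.0625
Contribution of spiny-fruited non-bitter: (351 − 354.1875)² / 354.1875 = 0.0287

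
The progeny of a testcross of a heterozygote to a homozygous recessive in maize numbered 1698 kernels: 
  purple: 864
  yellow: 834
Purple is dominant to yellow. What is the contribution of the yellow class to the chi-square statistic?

0.265

A testcross of a heterozygote (Aa × aa) gives a 1:1 phenotypic ratio.
Total ratio parts = 2. Expected numbers out of 1698:
  purple: 1698 × 1/2 = 849
  yellow: 1698 × 1/2 = 849
Contribution of yellow: (834 − 849)² / 849 = 0.2650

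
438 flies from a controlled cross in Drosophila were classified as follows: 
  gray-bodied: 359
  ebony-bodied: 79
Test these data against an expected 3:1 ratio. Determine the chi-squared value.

11.327

Expected counts for N = 438 under a 3:1 ratio (total parts = 4):
  gray-bodied: 438 × 3/4 = 328.5
  ebony-bodied: 438 × 1/4 = 109.5
χ² = Σ (O − E)² / E
  gray-bodied: (359 − 328.5)² / 328.5 = 2.8318
  ebony-bodied: (79 − 109.5)² / 109.5 = 8.4954
χ² = 2.8318 + 8.4954 = 11.3272 ≈ 11.327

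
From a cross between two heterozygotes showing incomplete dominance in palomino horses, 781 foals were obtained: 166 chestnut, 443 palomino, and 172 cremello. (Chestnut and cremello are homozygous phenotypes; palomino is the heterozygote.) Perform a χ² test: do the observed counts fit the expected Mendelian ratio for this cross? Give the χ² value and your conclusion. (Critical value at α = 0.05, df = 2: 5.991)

With incomplete dominance, a heterozygote × heterozygote cross gives a 1:2:1 phenotypic ratio.
Expected counts for N = 781 under a 1:2:1 ratio (total parts = 4):
  chestnut: 781 × 1/4 = 195.25
  palomino: 781 × 2/4 = 390.5
  cremello: 781 × 1/4 = 195.25
χ² = Σ (O − E)² / E
  chestnut: (166 − 195.25)² / 195.25 = 4.3819
  palomino: (443 − 390.5)² / 390.5 = 7.0583
  cremello: (172 − 195.25)² / 195.25 = 2.7686
χ² = 4.3819 + 7.0583 + 2.7686 = 14.2088 ≈ 14.209
Degrees of freedom = 3 − 1 = 2; critical value at α = 0.05 is 5.991.
Since 14.209 > 5.991, we reject the null hypothesis — the data do not fit the 1:2:1 ratio.

14.209; not consistent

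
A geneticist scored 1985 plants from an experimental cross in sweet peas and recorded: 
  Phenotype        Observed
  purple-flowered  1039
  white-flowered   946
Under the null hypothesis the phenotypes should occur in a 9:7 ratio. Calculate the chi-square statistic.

12.315

Total ratio parts = 16. Expected numbers out of 1985:
  purple-flowered: 1985 × 9/16 = 1116.5625
  white-flowered: 1985 × 7/16 = 868.4375
χ² = Σ (O − E)² / E
  purple-flowered: (1039 − 1116.5625)² / 1116.5625 = 5.3879
  white-flowered: (946 − 868.4375)² / 868.4375 = 6.9273
χ² = 5.3879 + 6.9273 = 12.3152 ≈ 12.315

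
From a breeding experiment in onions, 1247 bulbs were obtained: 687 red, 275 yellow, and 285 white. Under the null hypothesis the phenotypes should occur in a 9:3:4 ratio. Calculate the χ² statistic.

The 9:3:4 ratio has 16 parts, so with N = 1247 the expected counts are:
  red: 1247 × 9/16 = 701.4375
  yellow: 1247 × 3/16 = 233.8125
  white: 1247 × 4/16 = 311.75
χ² = Σ (O − E)² / E
  red: (687 − 701.4375)² / 701.4375 = 0.2972
  yellow: (275 − 233.8125)² / 233.8125 = 7.2554
  white: (285 − 311.75)² / 311.75 = 2.2953
χ² = 0.2972 + 7.2554 + 2.2953 = 9.8479 ≈ 9.848

9.848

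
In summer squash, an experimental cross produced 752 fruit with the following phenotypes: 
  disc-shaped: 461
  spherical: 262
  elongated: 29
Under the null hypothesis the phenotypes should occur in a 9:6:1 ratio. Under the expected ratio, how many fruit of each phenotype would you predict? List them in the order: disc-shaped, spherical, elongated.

The 9:6:1 ratio has 16 parts, so with N = 752 the expected counts are:
  disc-shaped: 752 × 9/16 = 423
  spherical: 752 × 6/16 = 282
  elongated: 752 × 1/16 = 47

423, 282, 47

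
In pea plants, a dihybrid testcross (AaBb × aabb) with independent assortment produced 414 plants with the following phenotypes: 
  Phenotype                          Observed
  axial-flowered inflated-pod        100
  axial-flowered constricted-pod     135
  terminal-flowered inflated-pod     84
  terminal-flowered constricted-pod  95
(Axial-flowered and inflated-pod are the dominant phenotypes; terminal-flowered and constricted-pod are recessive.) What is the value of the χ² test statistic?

14.077

A dihybrid testcross with independent assortment gives a 1:1:1:1 ratio.
The 1:1:1:1 ratio has 4 parts, so with N = 414 the expected counts are:
  axial-flowered inflated-pod: 414 × 1/4 = 103.5
  axial-flowered constricted-pod: 414 × 1/4 = 103.5
  terminal-flowered inflated-pod: 414 × 1/4 = 103.5
  terminal-flowered constricted-pod: 414 × 1/4 = 103.5
χ² = Σ (O − E)² / E
  axial-flowered inflated-pod: (100 − 103.5)² / 103.5 = 0.1184
  axial-flowered constricted-pod: (135 − 103.5)² / 103.5 = 9.5870
  terminal-flowered inflated-pod: (84 − 103.5)² / 103.5 = 3.6739
  terminal-flowered constricted-pod: (95 − 103.5)² / 103.5 = 0.6981
χ² = 0.1184 + 9.5870 + 3.6739 + 0.6981 = 14.0774 ≈ 14.077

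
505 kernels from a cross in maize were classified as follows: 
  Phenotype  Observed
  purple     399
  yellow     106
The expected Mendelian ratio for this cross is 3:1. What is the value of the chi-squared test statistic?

Expected counts for N = 505 under a 3:1 ratio (total parts = 4):
  purple: 505 × 3/4 = 378.75
  yellow: 505 × 1/4 = 126.25
χ² = Σ (O − E)² / E
  purple: (399 − 378.75)² / 378.75 = 1.0827
  yellow: (106 − 126.25)² / 126.25 = 3.2480
χ² = 1.0827 + 3.2480 = 4.3307 ≈ 4.331

4.331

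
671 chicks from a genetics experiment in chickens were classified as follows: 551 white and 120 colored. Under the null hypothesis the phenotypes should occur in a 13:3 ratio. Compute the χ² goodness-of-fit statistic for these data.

0.331

Under the 13:3 hypothesis (Σ ratio = 16, N = 671):
  white: 671 × 13/16 = 545.1875
  colored: 671 × 3/16 = 125.8125
χ² = Σ (O − E)² / E
  white: (551 − 545.1875)² / 545.1875 = 0.0620
  colored: (120 − 125.8125)² / 125.8125 = 0.2685
χ² = 0.0620 + 0.2685 = 0.3305 ≈ 0.331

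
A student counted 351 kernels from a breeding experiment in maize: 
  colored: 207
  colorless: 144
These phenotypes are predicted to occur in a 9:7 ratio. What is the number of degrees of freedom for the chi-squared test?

1

A goodness-of-fit test with 2 phenotype classes has df = 2 − 1 = 1.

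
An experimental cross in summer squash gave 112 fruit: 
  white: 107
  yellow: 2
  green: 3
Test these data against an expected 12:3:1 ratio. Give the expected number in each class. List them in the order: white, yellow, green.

Total ratio parts = 16. Expected numbers out of 112:
  white: 112 × 12/16 = 84
  yellow: 112 × 3/16 = 21
  green: 112 × 1/16 = 7

84, 21, 7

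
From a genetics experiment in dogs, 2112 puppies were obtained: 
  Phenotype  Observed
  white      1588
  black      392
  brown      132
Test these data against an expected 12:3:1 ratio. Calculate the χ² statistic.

0.051

Total ratio parts = 16. Expected numbers out of 2112:
  white: 2112 × 12/16 = 1584
  black: 2112 × 3/16 = 396
  brown: 2112 × 1/16 = 132
χ² = Σ (O − E)² / E
  white: (1588 − 1584)² / 1584 = 0.0101
  black: (392 − 396)² / 396 = 0.0404
  brown: (132 − 132)² / 132 = 0.0000
χ² = 0.0101 + 0.0404 + 0.0000 = 0.0505 ≈ 0.051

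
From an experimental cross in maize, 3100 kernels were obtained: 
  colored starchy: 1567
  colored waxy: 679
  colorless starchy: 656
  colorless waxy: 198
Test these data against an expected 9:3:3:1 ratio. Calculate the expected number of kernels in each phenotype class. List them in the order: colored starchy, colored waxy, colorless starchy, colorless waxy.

Expected counts for N = 3100 under a 9:3:3:1 ratio (total parts = 16):
  colored starchy: 3100 × 9/16 = 1743.75
  colored waxy: 3100 × 3/16 = 581.25
  colorless starchy: 3100 × 3/16 = 581.25
  colorless waxy: 3100 × 1/16 = 193.75

1743.75, 581.25, 581.25, 193.75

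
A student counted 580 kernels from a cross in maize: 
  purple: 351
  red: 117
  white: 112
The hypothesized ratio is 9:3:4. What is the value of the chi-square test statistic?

Under the 9:3:4 hypothesis (Σ ratio = 16, N = 580):
  purple: 580 × 9/16 = 326.25
  red: 580 × 3/16 = 108.75
  white: 580 × 4/16 = 145
χ² = Σ (O − E)² / E
  purple: (351 − 326.25)² / 326.25 = 1.8776
  red: (117 − 108.75)² / 108.75 = 0.6259
  white: (112 − 145)² / 145 = 7.5103
χ² = 1.8776 + 0.6259 + 7.5103 = 10.0138 ≈ 10.014

10.014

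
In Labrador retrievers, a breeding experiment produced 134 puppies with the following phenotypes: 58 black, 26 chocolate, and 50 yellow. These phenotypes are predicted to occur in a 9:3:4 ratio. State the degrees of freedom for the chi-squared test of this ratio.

A goodness-of-fit test with 3 phenotype classes has df = 3 − 1 = 2.

2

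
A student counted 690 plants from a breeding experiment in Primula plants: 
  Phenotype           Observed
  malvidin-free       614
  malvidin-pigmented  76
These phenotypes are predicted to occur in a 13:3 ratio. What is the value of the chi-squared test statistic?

The 13:3 ratio has 16 parts, so with N = 690 the expected counts are:
  malvidin-free: 690 × 13/16 = 560.625
  malvidin-pigmented: 690 × 3/16 = 129.375
χ² = Σ (O − E)² / E
  malvidin-free: (614 − 560.625)² / 560.625 = 5.0816
  malvidin-pigmented: (76 − 129.375)² / 129.375 = 22.0204
χ² = 5.0816 + 22.0204 = 27.102

27.102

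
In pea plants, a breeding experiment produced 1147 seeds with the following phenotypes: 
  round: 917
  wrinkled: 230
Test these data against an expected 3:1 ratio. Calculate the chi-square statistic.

Expected counts for N = 1147 under a 3:1 ratio (total parts = 4):
  round: 1147 × 3/4 = 860.25
  wrinkled: 1147 × 1/4 = 286.75
χ² = Σ (O − E)² / E
  round: (917 − 860.25)² / 860.25 = 3.7438
  wrinkled: (230 − 286.75)² / 286.75 = 11.2313
χ² = 3.7438 + 11.2313 = 14.9751 ≈ 14.975

14.975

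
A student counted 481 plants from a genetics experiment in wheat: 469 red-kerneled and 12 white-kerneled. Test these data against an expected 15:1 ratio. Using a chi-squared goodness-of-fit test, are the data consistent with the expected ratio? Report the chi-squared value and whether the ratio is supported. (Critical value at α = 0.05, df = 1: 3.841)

Total ratio parts = 16. Expected numbers out of 481:
  red-kerneled: 481 × 15/16 = 450.9375
  white-kerneled: 481 × 1/16 = 30.0625
χ² = Σ (O − E)² / E
  red-kerneled: (469 − 450.9375)² / 450.9375 = 0.7235
  white-kerneled: (12 − 30.0625)² / 30.0625 = 10.8525
χ² = 0.7235 + 10.8525 = 11.576
Degrees of freedom = 2 − 1 = 1; critical value at α = 0.05 is 3.841.
Since 11.576 > 3.841, we reject the null hypothesis — the data do not fit the 15:1 ratio.

11.576; not consistent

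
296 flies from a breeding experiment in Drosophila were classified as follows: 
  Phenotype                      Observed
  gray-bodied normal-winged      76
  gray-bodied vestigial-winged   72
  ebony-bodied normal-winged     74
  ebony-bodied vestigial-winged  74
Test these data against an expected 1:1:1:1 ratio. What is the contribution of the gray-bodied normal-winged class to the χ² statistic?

The 1:1:1:1 ratio has 4 parts, so with N = 296 the expected counts are:
  gray-bodied normal-winged: 296 × 1/4 = 74
  gray-bodied vestigial-winged: 296 × 1/4 = 74
  ebony-bodied normal-winged: 296 × 1/4 = 74
  ebony-bodied vestigial-winged: 296 × 1/4 = 74
Contribution of gray-bodied normal-winged: (76 − 74)² / 74 = 0.0541

0.054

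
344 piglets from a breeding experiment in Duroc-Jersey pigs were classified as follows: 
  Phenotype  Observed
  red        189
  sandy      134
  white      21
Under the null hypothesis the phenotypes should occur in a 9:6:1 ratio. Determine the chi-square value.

0.310

Expected counts for N = 344 under a 9:6:1 ratio (total parts = 16):
  red: 344 × 9/16 = 193.5
  sandy: 344 × 6/16 = 129
  white: 344 × 1/16 = 21.5
χ² = Σ (O − E)² / E
  red: (189 − 193.5)² / 193.5 = 0.1047
  sandy: (134 − 129)² / 129 = 0.1938
  white: (21 − 21.5)² / 21.5 = 0.0116
χ² = 0.1047 + 0.1938 + 0.0116 = 0.3101 ≈ 0.310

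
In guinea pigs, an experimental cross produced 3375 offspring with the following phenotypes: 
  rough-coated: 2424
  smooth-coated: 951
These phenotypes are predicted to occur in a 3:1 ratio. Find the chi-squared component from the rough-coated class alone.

4.544

Total ratio parts = 4. Expected numbers out of 3375:
  rough-coated: 3375 × 3/4 = 2531.25
  smooth-coated: 3375 × 1/4 = 843.75
Contribution of rough-coated: (2424 − 2531.25)² / 2531.25 = 4.5442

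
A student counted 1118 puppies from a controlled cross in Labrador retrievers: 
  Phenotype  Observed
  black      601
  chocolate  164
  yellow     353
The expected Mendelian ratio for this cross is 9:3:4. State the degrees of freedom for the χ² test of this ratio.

2

A goodness-of-fit test with 3 phenotype classes has df = 3 − 1 = 2.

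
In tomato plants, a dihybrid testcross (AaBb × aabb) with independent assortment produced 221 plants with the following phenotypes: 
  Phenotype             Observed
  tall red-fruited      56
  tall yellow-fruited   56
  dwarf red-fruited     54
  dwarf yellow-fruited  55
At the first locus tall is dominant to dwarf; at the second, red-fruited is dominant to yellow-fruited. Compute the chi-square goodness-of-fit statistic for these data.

0.050

A dihybrid testcross with independent assortment gives a 1:1:1:1 ratio.
Expected counts for N = 221 under a 1:1:1:1 ratio (total parts = 4):
  tall red-fruited: 221 × 1/4 = 55.25
  tall yellow-fruited: 221 × 1/4 = 55.25
  dwarf red-fruited: 221 × 1/4 = 55.25
  dwarf yellow-fruited: 221 × 1/4 = 55.25
χ² = Σ (O − E)² / E
  tall red-fruited: (56 − 55.25)² / 55.25 = 0.0102
  tall yellow-fruited: (56 − 55.25)² / 55.25 = 0.0102
  dwarf red-fruited: (54 − 55.25)² / 55.25 = 0.0283
  dwarf yellow-fruited: (55 − 55.25)² / 55.25 = 0.0011
χ² = 0.0102 + 0.0102 + 0.0283 + 0.0011 = 0.0498 ≈ 0.050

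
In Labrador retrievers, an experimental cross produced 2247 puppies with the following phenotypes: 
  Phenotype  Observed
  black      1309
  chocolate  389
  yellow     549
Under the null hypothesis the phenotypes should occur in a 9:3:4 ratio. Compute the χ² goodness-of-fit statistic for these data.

4.374

Total ratio parts = 16. Expected numbers out of 2247:
  black: 2247 × 9/16 = 1263.9375
  chocolate: 2247 × 3/16 = 421.3125
  yellow: 2247 × 4/16 = 561.75
χ² = Σ (O − E)² / E
  black: (1309 − 1263.9375)² / 1263.9375 = 1.6066
  chocolate: (389 − 421.3125)² / 421.3125 = 2.4782
  yellow: (549 − 561.75)² / 561.75 = 0.2894
χ² = 1.6066 + 2.4782 + 0.2894 = 4.3742 ≈ 4.374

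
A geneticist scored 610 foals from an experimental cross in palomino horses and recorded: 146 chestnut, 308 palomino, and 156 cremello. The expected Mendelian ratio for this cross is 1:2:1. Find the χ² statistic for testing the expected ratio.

The 1:2:1 ratio has 4 parts, so with N = 610 the expected counts are:
  chestnut: 610 × 1/4 = 152.5
  palomino: 610 × 2/4 = 305
  cremello: 610 × 1/4 = 152.5
χ² = Σ (O − E)² / E
  chestnut: (146 − 152.5)² / 152.5 = 0.2770
  palomino: (308 − 305)² / 305 = 0.0295
  cremello: (156 − 152.5)² / 152.5 = 0.0803
χ² = 0.2770 + 0.0295 + 0.0803 = 0.3868 ≈ 0.387

0.387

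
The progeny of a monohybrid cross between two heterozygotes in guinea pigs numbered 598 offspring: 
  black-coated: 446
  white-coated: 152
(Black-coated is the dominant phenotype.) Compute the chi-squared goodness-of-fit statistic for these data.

For a monohybrid cross between heterozygotes with complete dominance, the expected phenotypic ratio is 3:1.
Total ratio parts = 4. Expected numbers out of 598:
  black-coated: 598 × 3/4 = 448.5
  white-coated: 598 × 1/4 = 149.5
χ² = Σ (O − E)² / E
  black-coated: (446 − 448.5)² / 448.5 = 0.0139
  white-coated: (152 − 149.5)² / 149.5 = 0.0418
χ² = 0.0139 + 0.0418 = 0.0557 ≈ 0.056

0.056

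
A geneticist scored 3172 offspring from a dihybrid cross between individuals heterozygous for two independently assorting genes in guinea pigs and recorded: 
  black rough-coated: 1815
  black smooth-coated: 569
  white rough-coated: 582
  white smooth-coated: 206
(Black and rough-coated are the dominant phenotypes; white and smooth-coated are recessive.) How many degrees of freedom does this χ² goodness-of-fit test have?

A dihybrid F₂ with independent assortment and complete dominance at both loci gives a 9:3:3:1 phenotypic ratio.
A goodness-of-fit test with 4 phenotype classes has df = 4 − 1 = 3.

3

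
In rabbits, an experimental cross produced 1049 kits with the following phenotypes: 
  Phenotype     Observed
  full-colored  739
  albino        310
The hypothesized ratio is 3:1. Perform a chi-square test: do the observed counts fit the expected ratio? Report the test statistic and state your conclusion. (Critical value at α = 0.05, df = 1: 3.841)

Total ratio parts = 4. Expected numbers out of 1049:
  full-colored: 1049 × 3/4 = 786.75
  albino: 1049 × 1/4 = 262.25
χ² = Σ (O − E)² / E
  full-colored: (739 − 786.75)² / 786.75 = 2.8981
  albino: (310 − 262.25)² / 262.25 = 8.6942
χ² = 2.8981 + 8.6942 = 11.5923 ≈ 11.592
Degrees of freedom = 2 − 1 = 1; critical value at α = 0.05 is 3.841.
Since 11.592 > 3.841, we reject the null hypothesis — the data do not fit the 3:1 ratio.

11.592; not consistent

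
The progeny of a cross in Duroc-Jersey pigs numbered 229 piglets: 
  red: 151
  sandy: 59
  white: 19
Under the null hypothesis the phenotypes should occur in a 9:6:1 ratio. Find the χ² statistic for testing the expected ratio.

Under the 9:6:1 hypothesis (Σ ratio = 16, N = 229):
  red: 229 × 9/16 = 128.8125
  sandy: 229 × 6/16 = 85.875
  white: 229 × 1/16 = 14.3125
χ² = Σ (O − E)² / E
  red: (151 − 128.8125)² / 128.8125 = 3.8217
  sandy: (59 − 85.875)² / 85.875 = 8.4107
  white: (19 − 14.3125)² / 14.3125 = 1.5352
χ² = 3.8217 + 8.4107 + 1.5352 = 13.7676 ≈ 13.768

13.768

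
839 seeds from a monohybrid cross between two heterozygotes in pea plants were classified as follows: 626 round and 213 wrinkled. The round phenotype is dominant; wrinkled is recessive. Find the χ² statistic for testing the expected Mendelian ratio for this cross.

For a monohybrid cross between heterozygotes with complete dominance, the expected phenotypic ratio is 3:1.
Expected counts for N = 839 under a 3:1 ratio (total parts = 4):
  round: 839 × 3/4 = 629.25
  wrinkled: 839 × 1/4 = 209.75
χ² = Σ (O − E)² / E
  round: (626 − 629.25)² / 629.25 = 0.0168
  wrinkled: (213 − 209.75)² / 209.75 = 0.0504
χ² = 0.0168 + 0.0504 = 0.0672 ≈ 0.067

0.067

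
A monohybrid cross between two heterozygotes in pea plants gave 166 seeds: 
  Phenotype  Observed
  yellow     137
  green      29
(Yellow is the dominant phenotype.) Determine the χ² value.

For a monohybrid cross between heterozygotes with complete dominance, the expected phenotypic ratio is 3:1.
Under the 3:1 hypothesis (Σ ratio = 4, N = 166):
  yellow: 166 × 3/4 = 124.5
  green: 166 × 1/4 = 41.5
χ² = Σ (O − E)² / E
  yellow: (137 − 124.5)² / 124.5 = 1.2550
  green: (29 − 41.5)² / 41.5 = 3.7651
χ² = 1.2550 + 3.7651 = 5.0201 ≈ 5.020

5.020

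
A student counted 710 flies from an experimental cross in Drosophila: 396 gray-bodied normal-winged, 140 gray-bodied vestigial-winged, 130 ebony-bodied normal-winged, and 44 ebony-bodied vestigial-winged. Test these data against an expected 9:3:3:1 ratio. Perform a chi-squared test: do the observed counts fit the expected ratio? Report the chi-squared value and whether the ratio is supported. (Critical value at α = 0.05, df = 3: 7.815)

Under the 9:3:3:1 hypothesis (Σ ratio = 16, N = 710):
  gray-bodied normal-winged: 710 × 9/16 = 399.375
  gray-bodied vestigial-winged: 710 × 3/16 = 133.125
  ebony-bodied normal-winged: 710 × 3/16 = 133.125
  ebony-bodied vestigial-winged: 710 × 1/16 = 44.375
χ² = Σ (O − E)² / E
  gray-bodied normal-winged: (396 − 399.375)² / 399.375 = 0.0285
  gray-bodied vestigial-winged: (140 − 133.125)² / 133.125 = 0.3550
  ebony-bodied normal-winged: (130 − 133.125)² / 133.125 = 0.0734
  ebony-bodied vestigial-winged: (44 − 44.375)² / 44.375 = 0.0032
χ² = 0.0285 + 0.3550 + 0.0734 + 0.0032 = 0.4601 ≈ 0.460
Degrees of freedom = 4 − 1 = 3; critical value at α = 0.05 is 7.815.
Since 0.460 < 7.815, we fail to reject the null hypothesis — the data are consistent with the 9:3:3:1 ratio.

0.460; consistent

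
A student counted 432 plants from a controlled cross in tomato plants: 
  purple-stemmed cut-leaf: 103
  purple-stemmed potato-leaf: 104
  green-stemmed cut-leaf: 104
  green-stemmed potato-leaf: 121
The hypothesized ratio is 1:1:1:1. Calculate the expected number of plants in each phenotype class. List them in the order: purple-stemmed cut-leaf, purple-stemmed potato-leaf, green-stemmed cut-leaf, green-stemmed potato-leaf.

108, 108, 108, 108

Total ratio parts = 4. Expected numbers out of 432:
  purple-stemmed cut-leaf: 432 × 1/4 = 108
  purple-stemmed potato-leaf: 432 × 1/4 = 108
  green-stemmed cut-leaf: 432 × 1/4 = 108
  green-stemmed potato-leaf: 432 × 1/4 = 108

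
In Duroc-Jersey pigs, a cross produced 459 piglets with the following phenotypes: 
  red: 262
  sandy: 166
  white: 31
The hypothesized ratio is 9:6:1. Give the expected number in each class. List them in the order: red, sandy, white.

258.1875, 172.125, 28.6875

Total ratio parts = 16. Expected numbers out of 459:
  red: 459 × 9/16 = 258.1875
  sandy: 459 × 6/16 = 172.125
  white: 459 × 1/16 = 28.6875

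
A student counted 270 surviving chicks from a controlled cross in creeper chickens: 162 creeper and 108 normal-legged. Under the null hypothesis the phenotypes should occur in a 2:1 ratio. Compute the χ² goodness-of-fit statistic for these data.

Under the 2:1 hypothesis (Σ ratio = 3, N = 270):
  creeper: 270 × 2/3 = 180
  normal-legged: 270 × 1/3 = 90
χ² = Σ (O − E)² / E
  creeper: (162 − 180)² / 180 = 1.8000
  normal-legged: (108 − 90)² / 90 = 3.6000
χ² = 1.8000 + 3.6000 = 5.400

5.400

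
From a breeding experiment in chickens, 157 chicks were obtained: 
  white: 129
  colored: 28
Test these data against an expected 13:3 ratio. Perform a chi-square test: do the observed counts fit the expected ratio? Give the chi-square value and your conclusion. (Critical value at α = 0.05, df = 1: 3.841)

The 13:3 ratio has 16 parts, so with N = 157 the expected counts are:
  white: 157 × 13/16 = 127.5625
  colored: 157 × 3/16 = 29.4375
χ² = Σ (O − E)² / E
  white: (129 − 127.5625)² / 127.5625 = 0.0162
  colored: (28 − 29.4375)² / 29.4375 = 0.0702
χ² = 0.0162 + 0.0702 = 0.0864 ≈ 0.086
Degrees of freedom = 2 − 1 = 1; critical value at α = 0.05 is 3.841.
Since 0.086 < 3.841, we fail to reject the null hypothesis — the data are consistent with the 13:3 ratio.

0.086; consistent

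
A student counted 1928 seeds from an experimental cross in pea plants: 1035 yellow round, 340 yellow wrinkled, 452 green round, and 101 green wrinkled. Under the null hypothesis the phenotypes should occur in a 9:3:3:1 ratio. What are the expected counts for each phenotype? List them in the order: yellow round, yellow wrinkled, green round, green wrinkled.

1084.5, 361.5, 361.5, 120.5

Total ratio parts = 16. Expected numbers out of 1928:
  yellow round: 1928 × 9/16 = 1084.5
  yellow wrinkled: 1928 × 3/16 = 361.5
  green round: 1928 × 3/16 = 361.5
  green wrinkled: 1928 × 1/16 = 120.5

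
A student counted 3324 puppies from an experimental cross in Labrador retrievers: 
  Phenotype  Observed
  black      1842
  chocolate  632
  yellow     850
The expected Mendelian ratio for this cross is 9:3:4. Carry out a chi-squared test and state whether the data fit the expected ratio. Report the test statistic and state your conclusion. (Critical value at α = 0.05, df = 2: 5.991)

0.969; consistent

Expected counts for N = 3324 under a 9:3:4 ratio (total parts = 16):
  black: 3324 × 9/16 = 1869.75
  chocolate: 3324 × 3/16 = 623.25
  yellow: 3324 × 4/16 = 831
χ² = Σ (O − E)² / E
  black: (1842 − 1869.75)² / 1869.75 = 0.4119
  chocolate: (632 − 623.25)² / 623.25 = 0.1228
  yellow: (850 − 831)² / 831 = 0.4344
χ² = 0.4119 + 0.1228 + 0.4344 = 0.9691 ≈ 0.969
Degrees of freedom = 3 − 1 = 2; critical value at α = 0.05 is 5.991.
Since 0.969 < 5.991, we fail to reject the null hypothesis — the data are consistent with the 9:3:4 ratio.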